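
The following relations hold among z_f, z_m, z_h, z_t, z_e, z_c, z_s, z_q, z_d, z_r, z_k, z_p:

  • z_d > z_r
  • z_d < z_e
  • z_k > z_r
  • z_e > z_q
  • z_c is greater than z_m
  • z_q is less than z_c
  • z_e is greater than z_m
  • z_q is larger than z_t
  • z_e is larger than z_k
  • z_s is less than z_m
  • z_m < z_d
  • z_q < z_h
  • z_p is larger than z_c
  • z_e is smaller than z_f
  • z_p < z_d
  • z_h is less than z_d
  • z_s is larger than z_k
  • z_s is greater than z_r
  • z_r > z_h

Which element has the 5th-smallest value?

z_k

Piecing the relations together gives one ordering: z_t < z_q < z_h < z_r < z_k < z_s < z_m < z_c < z_p < z_d < z_e < z_f.
The 5th smallest is z_k.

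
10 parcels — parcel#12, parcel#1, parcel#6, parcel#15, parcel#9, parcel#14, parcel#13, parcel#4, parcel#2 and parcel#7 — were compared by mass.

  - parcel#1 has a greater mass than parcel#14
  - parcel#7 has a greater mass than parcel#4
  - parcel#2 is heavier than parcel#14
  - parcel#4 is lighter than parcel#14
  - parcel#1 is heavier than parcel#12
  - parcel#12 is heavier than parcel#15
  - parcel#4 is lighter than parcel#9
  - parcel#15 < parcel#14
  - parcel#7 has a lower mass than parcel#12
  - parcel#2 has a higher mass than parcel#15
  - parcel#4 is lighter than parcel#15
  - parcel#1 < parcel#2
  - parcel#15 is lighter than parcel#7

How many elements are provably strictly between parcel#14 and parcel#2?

The relations place parcel#14 below parcel#2. An element lies strictly between them when it is forced above parcel#14 and also forced below parcel#2.
Above parcel#14: {parcel#1}. Below parcel#2: {parcel#4, parcel#15, parcel#7, parcel#12, parcel#1}.
Intersection: {parcel#1} — 1.

1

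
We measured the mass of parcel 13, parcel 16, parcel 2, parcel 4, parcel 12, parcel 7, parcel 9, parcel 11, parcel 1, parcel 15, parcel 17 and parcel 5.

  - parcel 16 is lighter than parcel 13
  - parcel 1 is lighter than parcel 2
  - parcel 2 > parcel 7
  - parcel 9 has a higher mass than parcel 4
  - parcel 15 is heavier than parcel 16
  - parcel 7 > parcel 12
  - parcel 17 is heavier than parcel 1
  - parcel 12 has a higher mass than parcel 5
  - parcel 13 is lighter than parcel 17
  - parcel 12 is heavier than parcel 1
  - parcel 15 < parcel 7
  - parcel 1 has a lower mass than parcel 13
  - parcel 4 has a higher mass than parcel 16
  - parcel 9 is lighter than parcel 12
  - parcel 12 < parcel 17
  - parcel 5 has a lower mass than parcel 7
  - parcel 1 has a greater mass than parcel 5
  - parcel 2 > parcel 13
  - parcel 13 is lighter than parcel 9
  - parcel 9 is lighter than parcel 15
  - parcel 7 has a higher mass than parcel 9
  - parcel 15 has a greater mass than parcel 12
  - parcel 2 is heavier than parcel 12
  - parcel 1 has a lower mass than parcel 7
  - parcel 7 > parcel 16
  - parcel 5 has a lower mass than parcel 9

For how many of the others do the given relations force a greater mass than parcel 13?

Directly above parcel 13: parcel 9, parcel 2, parcel 17.
One step further: parcel 12, parcel 15, parcel 7 (6 so far).
No other element is forced above parcel 13 by the given relations, so the count is 6.

6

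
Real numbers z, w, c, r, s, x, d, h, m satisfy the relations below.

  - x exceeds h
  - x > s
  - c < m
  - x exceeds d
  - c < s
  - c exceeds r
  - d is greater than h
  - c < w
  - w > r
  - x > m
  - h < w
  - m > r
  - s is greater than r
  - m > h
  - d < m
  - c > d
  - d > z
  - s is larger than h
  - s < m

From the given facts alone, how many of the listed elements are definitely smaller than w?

The elements the relations force below w are h, r, z, d, c — no chain reaches any other.
That is 5.

5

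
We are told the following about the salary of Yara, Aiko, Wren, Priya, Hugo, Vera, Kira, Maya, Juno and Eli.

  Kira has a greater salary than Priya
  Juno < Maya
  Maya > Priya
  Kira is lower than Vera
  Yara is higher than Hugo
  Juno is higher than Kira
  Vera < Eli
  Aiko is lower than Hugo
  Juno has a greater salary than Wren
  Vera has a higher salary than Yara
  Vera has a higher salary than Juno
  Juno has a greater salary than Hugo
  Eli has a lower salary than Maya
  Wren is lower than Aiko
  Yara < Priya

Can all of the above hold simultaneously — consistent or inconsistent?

Every relation is compatible with Wren < Aiko < Hugo < Yara < Priya < Kira < Juno < Vera < Eli < Maya; the set is consistent.

consistent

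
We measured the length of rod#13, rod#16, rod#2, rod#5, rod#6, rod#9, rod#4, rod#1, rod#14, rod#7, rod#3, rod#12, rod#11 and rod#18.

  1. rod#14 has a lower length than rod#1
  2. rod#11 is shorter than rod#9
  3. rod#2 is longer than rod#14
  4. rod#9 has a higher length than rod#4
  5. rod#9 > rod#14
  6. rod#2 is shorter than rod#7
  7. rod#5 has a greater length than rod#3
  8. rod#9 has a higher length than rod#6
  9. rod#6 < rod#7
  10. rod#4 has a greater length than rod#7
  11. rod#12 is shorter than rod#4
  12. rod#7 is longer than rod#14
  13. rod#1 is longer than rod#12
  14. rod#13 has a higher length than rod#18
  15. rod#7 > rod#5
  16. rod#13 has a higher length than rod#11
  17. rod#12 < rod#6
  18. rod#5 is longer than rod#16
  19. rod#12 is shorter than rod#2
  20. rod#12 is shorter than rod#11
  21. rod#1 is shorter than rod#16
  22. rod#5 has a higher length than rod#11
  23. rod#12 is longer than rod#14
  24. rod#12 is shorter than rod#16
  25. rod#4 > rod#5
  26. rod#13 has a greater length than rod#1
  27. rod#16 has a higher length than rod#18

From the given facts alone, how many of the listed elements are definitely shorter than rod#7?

10

The elements the relations force below rod#7 are rod#3, rod#14, rod#12, rod#18, rod#6, rod#1, rod#11, rod#16, rod#5, rod#2 — no chain reaches any other.
That is 10.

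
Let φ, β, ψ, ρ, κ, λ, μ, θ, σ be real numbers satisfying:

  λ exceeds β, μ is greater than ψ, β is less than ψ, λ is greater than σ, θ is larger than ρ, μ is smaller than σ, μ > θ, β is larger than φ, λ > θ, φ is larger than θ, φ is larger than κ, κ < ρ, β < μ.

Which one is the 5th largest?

Piecing the relations together gives one ordering: κ < ρ < θ < φ < β < ψ < μ < σ < λ.
The 5th largest is β.

β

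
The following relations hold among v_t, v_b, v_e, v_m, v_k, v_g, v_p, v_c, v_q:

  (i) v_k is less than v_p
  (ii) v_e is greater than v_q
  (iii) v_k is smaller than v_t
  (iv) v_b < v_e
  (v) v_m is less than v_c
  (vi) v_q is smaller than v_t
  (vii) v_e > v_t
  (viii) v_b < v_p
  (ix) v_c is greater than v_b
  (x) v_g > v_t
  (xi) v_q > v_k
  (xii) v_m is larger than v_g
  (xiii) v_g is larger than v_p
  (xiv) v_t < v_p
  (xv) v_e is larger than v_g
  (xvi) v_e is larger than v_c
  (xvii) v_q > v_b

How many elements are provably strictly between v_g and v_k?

The relations place v_k below v_g. An element lies strictly between them when it is forced above v_k and also forced below v_g.
Above v_k: {v_q, v_t, v_p, v_m, v_c, v_e}. Below v_g: {v_b, v_q, v_t, v_p}.
Intersection: {v_q, v_t, v_p} — 3.

3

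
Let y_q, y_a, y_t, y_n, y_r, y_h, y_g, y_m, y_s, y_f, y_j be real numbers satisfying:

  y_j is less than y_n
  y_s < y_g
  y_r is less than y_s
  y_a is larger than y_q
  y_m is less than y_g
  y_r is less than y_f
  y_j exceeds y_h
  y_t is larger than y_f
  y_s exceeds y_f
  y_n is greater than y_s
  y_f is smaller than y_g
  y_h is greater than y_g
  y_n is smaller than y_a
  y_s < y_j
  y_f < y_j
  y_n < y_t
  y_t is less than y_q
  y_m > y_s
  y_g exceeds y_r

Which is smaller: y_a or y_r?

y_r

Link the given pairs in sequence: y_r < y_f; y_f < y_s; y_s < y_m; y_m < y_g; y_g < y_h; y_h < y_j; y_j < y_n; y_n < y_t; y_t < y_q; y_q < y_a.
Chaining these gives y_r < y_f < y_s < y_m < y_g < y_h < y_j < y_n < y_t < y_q < y_a.
So y_r < y_a; y_r is the smaller of the two.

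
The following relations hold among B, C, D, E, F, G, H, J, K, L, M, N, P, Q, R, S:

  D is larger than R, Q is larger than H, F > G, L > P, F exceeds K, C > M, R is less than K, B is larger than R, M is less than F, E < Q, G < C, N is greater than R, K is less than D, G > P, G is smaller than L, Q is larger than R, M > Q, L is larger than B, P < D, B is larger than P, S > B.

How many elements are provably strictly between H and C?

2

Chaining upward from H reaches: Q, M, F.
Chaining downward from C reaches: R, E, P, Q, M, G.
Strictly between H and C are those in both lists: Q, M — 2 elements.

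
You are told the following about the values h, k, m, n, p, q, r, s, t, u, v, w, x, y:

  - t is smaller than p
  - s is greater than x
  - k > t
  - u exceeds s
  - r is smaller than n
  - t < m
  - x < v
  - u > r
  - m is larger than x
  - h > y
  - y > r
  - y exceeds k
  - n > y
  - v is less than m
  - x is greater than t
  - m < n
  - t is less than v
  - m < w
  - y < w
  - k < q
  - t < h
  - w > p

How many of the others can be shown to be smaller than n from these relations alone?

7

From n the given relations immediately reach r, y, m.
From those, t, x, k, v — 7 in total.
No other element is forced below n by the given relations, so the count is 7.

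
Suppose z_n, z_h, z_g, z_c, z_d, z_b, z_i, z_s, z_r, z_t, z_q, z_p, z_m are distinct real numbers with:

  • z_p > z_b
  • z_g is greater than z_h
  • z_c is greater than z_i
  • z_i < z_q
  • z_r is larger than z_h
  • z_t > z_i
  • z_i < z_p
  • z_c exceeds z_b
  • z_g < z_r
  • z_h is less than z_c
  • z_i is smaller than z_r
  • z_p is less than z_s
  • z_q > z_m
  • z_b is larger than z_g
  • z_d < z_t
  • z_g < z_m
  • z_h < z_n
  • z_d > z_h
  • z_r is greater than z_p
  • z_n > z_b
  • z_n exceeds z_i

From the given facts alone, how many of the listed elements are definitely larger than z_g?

8

Directly above z_g: z_b, z_m, z_r.
One step further: z_p, z_c, z_n, z_q (7 so far).
One step further: z_s (8 so far).
No other element is forced above z_g by the given relations, so the count is 8.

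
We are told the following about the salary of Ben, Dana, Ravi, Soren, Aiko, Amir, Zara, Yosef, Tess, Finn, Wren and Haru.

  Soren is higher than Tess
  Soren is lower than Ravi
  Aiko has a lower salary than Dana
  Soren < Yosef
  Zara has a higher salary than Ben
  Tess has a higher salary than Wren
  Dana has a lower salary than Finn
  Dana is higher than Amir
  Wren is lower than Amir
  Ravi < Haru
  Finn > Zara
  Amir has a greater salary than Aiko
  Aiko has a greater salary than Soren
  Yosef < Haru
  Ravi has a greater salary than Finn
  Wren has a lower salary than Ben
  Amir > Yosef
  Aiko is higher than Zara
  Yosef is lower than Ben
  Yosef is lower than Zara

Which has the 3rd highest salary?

Piecing the relations together gives one ordering: Wren < Tess < Soren < Yosef < Ben < Zara < Aiko < Amir < Dana < Finn < Ravi < Haru.
Counting 3 from the largest end gives Finn.

Finn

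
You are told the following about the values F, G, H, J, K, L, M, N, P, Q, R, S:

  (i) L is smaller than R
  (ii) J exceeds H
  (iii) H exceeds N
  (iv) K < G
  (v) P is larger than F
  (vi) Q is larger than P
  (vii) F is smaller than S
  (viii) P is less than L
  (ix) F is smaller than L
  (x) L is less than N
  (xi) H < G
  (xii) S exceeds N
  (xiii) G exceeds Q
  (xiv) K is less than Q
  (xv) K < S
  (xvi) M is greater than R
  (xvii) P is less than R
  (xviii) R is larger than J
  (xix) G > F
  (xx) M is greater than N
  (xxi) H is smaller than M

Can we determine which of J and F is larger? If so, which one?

J

Following the relations from F: F < L < N < H < J.
So J is larger.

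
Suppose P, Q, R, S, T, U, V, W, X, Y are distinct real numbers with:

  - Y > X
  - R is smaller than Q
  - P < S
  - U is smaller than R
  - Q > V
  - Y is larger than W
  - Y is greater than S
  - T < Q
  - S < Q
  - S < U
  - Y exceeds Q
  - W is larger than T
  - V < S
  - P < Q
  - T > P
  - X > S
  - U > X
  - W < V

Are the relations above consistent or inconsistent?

consistent

Every relation is compatible with P < T < W < V < S < X < U < R < Q < Y; the set is consistent.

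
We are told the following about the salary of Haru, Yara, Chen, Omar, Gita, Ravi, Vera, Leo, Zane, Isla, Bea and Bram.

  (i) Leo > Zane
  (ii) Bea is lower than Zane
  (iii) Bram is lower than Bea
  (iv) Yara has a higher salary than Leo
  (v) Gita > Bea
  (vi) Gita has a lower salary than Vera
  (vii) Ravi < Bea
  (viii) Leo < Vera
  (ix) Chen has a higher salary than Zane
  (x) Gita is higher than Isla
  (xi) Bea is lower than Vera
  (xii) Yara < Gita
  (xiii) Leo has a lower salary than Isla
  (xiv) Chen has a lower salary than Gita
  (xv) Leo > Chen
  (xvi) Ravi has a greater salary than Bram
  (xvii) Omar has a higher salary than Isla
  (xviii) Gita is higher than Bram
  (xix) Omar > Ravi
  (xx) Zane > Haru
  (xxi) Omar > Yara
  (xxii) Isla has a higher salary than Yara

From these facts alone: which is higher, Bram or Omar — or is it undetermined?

Omar

Bram < Ravi and Ravi < Bea give Bram < Bea.
With Bea < Zane: Bram < Ravi < Bea < Zane.
With Zane < Chen: Bram < Ravi < Bea < Zane < Chen.
Then Chen < Leo extends the chain to Leo.
With Leo < Yara: Bram < Ravi < Bea < Zane < Chen < Leo < Yara.
With Yara < Isla: Bram < Ravi < Bea < Zane < Chen < Leo < Yara < Isla.
Then Isla < Omar extends the chain to Omar.
So Omar is higher.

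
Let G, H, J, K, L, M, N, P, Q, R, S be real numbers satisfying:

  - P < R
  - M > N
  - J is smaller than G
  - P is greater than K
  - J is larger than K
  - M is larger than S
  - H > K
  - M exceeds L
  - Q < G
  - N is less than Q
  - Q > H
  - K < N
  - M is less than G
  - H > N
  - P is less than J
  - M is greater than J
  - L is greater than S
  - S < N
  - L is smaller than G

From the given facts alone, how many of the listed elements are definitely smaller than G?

9

The elements the relations force below G are K, S, P, N, J, H, Q, L, M — no chain reaches any other.
That is 9.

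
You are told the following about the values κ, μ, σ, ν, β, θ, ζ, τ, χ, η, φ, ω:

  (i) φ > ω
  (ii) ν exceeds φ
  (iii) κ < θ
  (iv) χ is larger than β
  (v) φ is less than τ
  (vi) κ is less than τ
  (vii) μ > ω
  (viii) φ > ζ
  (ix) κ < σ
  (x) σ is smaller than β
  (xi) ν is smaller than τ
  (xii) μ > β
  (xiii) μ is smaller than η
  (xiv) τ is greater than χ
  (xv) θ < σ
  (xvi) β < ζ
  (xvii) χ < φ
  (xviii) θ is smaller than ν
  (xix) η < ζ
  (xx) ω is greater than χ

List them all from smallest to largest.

κ < θ < σ < β < χ < ω < μ < η < ζ < φ < ν < τ

Each adjacent pair is fixed by a given relation: κ < θ; θ < σ; σ < β; β < χ; χ < ω; ω < μ; μ < η; η < ζ; ζ < φ; φ < ν; ν < τ. Chaining them end to end gives the full order.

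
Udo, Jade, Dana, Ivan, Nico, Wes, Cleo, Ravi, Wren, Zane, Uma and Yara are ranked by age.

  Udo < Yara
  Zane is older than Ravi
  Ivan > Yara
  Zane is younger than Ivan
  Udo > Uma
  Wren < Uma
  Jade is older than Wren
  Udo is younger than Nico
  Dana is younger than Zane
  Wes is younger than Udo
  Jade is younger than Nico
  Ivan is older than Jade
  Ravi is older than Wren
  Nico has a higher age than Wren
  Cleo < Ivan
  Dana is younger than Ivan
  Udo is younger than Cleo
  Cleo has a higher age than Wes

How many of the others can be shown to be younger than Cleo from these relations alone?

From Cleo the given relations immediately reach Wes, Udo.
From those, Uma — 3 in total.
From those, Wren — 4 in total.
Nothing else is reachable below Cleo; 4 in all.

4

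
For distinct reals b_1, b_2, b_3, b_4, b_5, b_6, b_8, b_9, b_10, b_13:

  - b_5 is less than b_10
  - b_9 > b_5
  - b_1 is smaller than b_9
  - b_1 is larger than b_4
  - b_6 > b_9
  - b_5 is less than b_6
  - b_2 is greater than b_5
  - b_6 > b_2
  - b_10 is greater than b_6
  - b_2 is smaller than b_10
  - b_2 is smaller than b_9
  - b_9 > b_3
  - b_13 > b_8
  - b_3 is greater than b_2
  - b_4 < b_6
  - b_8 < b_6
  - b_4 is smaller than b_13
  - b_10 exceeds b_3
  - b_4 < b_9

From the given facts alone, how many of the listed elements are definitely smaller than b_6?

From b_6 the given relations immediately reach b_5, b_8, b_2, b_4, b_9.
From those, b_1, b_3 — 7 in total.
Nothing else is reachable below b_6; 7 in all.

7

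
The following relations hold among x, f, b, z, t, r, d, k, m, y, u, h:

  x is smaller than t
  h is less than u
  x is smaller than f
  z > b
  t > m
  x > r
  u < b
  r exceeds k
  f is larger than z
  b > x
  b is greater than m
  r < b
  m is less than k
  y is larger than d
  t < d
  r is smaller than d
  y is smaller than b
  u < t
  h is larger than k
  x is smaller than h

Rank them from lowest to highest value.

Each adjacent pair is fixed by a given relation: m < k; k < r; r < x; x < h; h < u; u < t; t < d; d < y; y < b; b < z; z < f. Chaining them end to end gives the full order.

m < k < r < x < h < u < t < d < y < b < z < f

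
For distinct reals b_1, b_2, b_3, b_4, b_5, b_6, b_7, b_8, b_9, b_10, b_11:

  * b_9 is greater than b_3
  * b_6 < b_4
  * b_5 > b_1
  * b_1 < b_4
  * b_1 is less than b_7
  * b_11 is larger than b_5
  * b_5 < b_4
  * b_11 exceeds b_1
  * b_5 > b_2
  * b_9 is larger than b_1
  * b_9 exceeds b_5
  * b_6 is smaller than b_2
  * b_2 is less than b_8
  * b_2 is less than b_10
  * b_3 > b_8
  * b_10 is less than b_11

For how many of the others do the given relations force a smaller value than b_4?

4

The elements the relations force below b_4 are b_6, b_2, b_1, b_5 — no chain reaches any other.
That is 4.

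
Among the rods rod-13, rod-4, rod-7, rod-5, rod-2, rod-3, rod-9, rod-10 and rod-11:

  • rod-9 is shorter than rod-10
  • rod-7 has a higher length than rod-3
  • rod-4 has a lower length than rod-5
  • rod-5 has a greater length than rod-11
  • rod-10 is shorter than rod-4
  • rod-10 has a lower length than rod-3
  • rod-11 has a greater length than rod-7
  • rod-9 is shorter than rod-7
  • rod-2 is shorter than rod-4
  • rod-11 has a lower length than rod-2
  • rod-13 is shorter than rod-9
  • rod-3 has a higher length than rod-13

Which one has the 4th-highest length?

The consecutive relations fix a unique order: rod-13 < rod-9 < rod-10 < rod-3 < rod-7 < rod-11 < rod-2 < rod-4 < rod-5.
The 4th largest is rod-11.

rod-11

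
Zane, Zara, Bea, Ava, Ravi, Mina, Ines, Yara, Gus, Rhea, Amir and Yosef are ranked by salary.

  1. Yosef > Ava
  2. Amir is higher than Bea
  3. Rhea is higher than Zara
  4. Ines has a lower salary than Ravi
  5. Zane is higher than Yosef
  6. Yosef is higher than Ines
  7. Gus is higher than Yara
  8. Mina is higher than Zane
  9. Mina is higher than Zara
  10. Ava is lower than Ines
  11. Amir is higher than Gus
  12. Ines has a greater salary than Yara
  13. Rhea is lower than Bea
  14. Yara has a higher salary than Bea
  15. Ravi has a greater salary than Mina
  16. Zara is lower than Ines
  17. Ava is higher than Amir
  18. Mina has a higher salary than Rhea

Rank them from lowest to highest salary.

Zara < Rhea < Bea < Yara < Gus < Amir < Ava < Ines < Yosef < Zane < Mina < Ravi

Each adjacent pair is fixed by a given relation: Zara < Rhea; Rhea < Bea; Bea < Yara; Yara < Gus; Gus < Amir; Amir < Ava; Ava < Ines; Ines < Yosef; Yosef < Zane; Zane < Mina; Mina < Ravi. Chaining them end to end gives the full order.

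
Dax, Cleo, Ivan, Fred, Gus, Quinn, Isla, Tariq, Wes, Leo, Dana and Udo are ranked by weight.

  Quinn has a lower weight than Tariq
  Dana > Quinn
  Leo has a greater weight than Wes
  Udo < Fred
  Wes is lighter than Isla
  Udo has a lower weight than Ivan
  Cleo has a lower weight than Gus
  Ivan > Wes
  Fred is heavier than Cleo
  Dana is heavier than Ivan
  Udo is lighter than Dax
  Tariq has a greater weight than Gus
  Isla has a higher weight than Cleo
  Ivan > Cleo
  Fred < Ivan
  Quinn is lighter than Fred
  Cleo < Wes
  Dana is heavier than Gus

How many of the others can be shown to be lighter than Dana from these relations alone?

7

Directly below Dana: Quinn, Ivan, Gus.
One step further: Udo, Cleo, Wes, Fred (7 so far).
No other element is forced below Dana by the given relations, so the count is 7.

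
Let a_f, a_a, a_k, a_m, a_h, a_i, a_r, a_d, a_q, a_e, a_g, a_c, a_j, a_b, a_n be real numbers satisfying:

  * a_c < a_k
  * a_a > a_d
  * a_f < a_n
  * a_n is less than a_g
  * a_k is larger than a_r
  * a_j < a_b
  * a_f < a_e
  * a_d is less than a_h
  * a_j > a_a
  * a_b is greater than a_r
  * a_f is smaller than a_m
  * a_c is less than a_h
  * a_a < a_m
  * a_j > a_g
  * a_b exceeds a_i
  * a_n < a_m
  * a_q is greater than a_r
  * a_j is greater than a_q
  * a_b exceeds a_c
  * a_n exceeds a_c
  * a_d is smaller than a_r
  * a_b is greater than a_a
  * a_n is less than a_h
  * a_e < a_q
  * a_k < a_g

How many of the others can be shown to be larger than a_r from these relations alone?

5

From a_r the given relations immediately reach a_k, a_q, a_b.
From those, a_g, a_j — 5 in total.
No other element is forced above a_r by the given relations, so the count is 5.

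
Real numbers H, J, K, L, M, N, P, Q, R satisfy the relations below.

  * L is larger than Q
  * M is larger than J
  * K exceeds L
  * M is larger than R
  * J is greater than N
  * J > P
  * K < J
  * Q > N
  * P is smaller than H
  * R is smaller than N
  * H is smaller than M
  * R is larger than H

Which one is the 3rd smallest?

The consecutive relations fix a unique order: P < H < R < N < Q < L < K < J < M.
Counting 3 from the smallest end gives R.

R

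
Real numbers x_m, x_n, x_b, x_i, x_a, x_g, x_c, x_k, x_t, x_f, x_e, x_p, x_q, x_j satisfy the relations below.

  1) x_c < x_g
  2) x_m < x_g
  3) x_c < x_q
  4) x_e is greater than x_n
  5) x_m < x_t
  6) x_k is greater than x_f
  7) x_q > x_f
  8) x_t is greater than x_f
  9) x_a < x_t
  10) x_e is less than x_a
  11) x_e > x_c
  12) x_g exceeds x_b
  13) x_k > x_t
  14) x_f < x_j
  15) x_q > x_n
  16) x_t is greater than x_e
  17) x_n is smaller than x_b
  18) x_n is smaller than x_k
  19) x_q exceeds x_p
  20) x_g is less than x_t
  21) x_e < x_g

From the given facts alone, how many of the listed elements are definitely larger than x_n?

7

The elements the relations force above x_n are x_b, x_e, x_q, x_a, x_g, x_t, x_k — no chain reaches any other.
That is 7.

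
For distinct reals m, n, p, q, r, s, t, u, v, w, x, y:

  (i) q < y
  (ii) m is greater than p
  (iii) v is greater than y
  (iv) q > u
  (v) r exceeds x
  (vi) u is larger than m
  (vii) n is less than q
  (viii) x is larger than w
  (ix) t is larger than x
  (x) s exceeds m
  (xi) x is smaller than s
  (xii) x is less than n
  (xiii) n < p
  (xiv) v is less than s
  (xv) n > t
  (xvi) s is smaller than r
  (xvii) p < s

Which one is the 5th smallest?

p

The consecutive relations fix a unique order: w < x < t < n < p < m < u < q < y < v < s < r.
The 5th smallest is p.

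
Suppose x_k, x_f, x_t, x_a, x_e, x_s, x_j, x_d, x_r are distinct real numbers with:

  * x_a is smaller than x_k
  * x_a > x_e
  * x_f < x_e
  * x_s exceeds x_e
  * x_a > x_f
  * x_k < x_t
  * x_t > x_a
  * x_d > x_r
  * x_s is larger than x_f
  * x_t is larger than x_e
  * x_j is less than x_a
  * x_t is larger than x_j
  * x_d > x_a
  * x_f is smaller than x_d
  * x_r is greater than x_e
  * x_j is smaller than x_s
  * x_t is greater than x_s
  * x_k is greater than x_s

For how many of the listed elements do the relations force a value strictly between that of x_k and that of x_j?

The relations place x_j below x_k. An element lies strictly between them when it is forced above x_j and also forced below x_k.
Above x_j: {x_s, x_a, x_t, x_d}. Below x_k: {x_f, x_e, x_s, x_a}.
Intersection: {x_s, x_a} — 2.

2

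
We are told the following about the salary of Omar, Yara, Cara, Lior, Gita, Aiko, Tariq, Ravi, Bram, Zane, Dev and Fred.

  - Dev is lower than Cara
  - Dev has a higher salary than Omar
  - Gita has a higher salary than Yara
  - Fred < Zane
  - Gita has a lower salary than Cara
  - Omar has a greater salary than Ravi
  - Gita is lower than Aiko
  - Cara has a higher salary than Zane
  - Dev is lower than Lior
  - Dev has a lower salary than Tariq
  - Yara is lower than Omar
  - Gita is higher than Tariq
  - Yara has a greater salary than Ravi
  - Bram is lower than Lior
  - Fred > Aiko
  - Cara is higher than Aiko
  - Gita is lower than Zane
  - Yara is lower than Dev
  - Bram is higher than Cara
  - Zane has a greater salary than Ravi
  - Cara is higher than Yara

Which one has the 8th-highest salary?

Chaining the given pairs: Ravi < Yara < Omar < Dev < Tariq < Gita < Aiko < Fred < Zane < Cara < Bram < Lior.
Counting 8 from the largest end gives Tariq.

Tariq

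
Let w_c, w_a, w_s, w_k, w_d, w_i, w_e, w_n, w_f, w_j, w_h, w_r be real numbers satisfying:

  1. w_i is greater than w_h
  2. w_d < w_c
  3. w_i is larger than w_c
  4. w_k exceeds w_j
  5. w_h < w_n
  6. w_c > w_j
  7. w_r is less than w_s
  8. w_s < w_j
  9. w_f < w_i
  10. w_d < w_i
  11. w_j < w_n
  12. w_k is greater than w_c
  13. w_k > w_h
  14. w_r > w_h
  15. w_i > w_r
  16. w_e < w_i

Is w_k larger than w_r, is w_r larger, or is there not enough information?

The relevant relations are w_r < w_s; w_s < w_j; w_j < w_c; w_c < w_k.
Together: w_r < w_s < w_j < w_c < w_k.
So w_k is larger.

w_k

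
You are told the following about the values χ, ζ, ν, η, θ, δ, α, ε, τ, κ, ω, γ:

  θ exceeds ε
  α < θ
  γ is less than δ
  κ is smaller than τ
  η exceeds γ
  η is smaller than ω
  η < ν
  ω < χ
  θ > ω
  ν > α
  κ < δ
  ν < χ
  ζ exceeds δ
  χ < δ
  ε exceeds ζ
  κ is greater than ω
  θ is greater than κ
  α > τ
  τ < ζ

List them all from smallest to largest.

γ < η < ω < κ < τ < α < ν < χ < δ < ζ < ε < θ

The consecutive links are each given: γ < η; η < ω; ω < κ; κ < τ; τ < α; α < ν; ν < χ; χ < δ; δ < ζ; ζ < ε; ε < θ.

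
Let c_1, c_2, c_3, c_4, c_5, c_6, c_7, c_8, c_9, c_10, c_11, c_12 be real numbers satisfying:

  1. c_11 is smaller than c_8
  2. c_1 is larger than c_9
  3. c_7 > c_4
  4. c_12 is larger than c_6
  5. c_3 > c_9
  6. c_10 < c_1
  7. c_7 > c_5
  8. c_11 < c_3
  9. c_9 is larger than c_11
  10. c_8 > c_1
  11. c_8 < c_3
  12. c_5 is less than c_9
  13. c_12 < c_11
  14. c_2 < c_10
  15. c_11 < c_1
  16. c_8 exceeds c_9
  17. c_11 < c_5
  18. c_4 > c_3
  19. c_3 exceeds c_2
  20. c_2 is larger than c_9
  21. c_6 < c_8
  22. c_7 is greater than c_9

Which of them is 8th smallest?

Chaining the given pairs: c_6 < c_12 < c_11 < c_5 < c_9 < c_2 < c_10 < c_1 < c_8 < c_3 < c_4 < c_7.
The 8th smallest is c_1.

c_1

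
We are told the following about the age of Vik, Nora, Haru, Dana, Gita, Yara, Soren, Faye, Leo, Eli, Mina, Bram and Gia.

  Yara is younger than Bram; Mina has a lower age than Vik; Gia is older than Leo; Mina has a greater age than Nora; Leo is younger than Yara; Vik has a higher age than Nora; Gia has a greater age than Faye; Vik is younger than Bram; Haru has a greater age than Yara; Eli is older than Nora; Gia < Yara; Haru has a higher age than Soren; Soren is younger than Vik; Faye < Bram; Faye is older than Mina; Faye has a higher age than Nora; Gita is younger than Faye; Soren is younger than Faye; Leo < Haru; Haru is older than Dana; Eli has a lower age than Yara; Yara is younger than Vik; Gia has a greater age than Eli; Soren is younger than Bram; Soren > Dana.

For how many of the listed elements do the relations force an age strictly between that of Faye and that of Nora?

1

Chaining upward from Nora reaches: Eli, Mina, Gia, Yara, Haru, Vik, Bram.
Chaining downward from Faye reaches: Dana, Mina, Soren, Gita.
Strictly between Nora and Faye are those in both lists: Mina — 1 element.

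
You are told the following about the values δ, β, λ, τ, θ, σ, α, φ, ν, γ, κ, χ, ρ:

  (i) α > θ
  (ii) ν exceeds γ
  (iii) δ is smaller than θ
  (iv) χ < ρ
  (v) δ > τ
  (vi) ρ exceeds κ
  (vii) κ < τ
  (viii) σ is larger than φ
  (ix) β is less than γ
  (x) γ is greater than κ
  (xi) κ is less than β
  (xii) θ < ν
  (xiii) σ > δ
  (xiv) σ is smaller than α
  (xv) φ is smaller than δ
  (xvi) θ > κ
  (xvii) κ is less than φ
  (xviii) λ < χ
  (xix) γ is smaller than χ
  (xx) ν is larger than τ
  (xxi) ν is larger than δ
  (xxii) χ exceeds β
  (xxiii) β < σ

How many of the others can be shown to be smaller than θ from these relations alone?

Directly below θ: κ, δ.
One step further: τ, φ (4 so far).
Nothing else is reachable below θ; 4 in all.

4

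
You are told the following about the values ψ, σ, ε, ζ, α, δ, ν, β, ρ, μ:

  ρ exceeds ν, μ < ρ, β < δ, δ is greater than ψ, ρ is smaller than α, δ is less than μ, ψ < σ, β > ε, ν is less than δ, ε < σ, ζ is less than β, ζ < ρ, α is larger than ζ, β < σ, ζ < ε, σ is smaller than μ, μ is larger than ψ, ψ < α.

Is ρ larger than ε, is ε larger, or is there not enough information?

ρ

Link the given pairs in sequence: ε < β; β < δ; δ < μ; μ < ρ.
Chaining these gives ε < β < δ < μ < ρ.
So ρ is larger.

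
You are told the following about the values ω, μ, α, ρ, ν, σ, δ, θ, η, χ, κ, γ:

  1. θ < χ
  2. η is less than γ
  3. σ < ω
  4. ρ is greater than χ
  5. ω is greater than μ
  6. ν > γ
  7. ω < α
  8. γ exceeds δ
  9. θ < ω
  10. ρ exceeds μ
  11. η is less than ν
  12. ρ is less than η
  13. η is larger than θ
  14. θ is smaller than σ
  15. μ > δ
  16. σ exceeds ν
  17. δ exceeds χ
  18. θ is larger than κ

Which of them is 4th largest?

ν

Piecing the relations together gives one ordering: κ < θ < χ < δ < μ < ρ < η < γ < ν < σ < ω < α.
The 4th largest is ν.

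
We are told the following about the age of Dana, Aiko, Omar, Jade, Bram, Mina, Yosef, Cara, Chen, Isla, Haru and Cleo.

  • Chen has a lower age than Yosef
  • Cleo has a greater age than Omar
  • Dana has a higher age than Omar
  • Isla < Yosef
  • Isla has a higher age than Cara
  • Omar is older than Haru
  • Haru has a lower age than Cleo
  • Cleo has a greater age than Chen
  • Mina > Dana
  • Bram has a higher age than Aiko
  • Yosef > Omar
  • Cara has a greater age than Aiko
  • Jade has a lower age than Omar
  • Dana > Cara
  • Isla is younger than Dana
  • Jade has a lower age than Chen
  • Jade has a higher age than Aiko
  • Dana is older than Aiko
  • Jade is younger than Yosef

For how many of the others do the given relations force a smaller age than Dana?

6

From Dana the given relations immediately reach Aiko, Cara, Isla, Omar.
From those, Haru, Jade — 6 in total.
Nothing else is reachable below Dana; 6 in all.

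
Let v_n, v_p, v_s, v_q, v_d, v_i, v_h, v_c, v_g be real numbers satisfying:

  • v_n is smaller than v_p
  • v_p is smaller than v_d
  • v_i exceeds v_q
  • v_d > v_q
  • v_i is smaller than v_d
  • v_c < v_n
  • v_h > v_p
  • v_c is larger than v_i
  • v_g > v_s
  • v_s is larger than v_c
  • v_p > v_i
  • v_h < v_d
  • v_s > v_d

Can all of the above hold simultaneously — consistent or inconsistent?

consistent

Every relation is compatible with v_q < v_i < v_c < v_n < v_p < v_h < v_d < v_s < v_g; the set is consistent.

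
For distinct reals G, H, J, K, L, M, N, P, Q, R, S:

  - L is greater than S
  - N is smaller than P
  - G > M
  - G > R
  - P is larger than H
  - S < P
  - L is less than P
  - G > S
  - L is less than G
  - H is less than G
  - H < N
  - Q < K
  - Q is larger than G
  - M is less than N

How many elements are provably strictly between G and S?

1

The relations place S below G. An element lies strictly between them when it is forced above S and also forced below G.
Above S: {L, P, Q, K}. Below G: {H, M, R, L}.
Intersection: {L} — 1.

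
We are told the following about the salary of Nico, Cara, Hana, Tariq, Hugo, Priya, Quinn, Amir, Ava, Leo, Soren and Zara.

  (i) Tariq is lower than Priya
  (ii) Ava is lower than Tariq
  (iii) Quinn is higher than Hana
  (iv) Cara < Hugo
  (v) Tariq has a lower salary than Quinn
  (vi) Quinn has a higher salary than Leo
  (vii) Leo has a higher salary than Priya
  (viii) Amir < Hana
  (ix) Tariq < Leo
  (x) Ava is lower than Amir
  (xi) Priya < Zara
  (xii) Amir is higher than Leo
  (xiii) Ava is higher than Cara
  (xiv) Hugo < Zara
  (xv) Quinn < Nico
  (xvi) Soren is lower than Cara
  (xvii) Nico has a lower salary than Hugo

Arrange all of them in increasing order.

Nothing is placed below Soren, so it is least; from there Soren < Cara; Cara < Ava; Ava < Tariq; Tariq < Priya; Priya < Leo; Leo < Amir; Amir < Hana; Hana < Quinn; Quinn < Nico; Nico < Hugo; Hugo < Zara, each given directly.

Soren < Cara < Ava < Tariq < Priya < Leo < Amir < Hana < Quinn < Nico < Hugo < Zara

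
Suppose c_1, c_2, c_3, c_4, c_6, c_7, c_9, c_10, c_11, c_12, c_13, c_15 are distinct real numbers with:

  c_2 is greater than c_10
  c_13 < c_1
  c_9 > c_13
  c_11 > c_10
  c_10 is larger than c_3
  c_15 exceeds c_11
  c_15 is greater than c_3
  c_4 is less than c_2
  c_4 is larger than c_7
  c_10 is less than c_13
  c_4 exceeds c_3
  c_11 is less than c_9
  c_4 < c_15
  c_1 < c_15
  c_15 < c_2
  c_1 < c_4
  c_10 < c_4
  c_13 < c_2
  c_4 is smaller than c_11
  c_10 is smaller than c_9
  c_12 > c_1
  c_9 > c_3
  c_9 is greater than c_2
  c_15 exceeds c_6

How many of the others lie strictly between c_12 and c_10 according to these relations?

2

The relations place c_10 below c_12. An element lies strictly between them when it is forced above c_10 and also forced below c_12.
Above c_10: {c_13, c_1, c_4, c_11, c_15, c_2, c_9}. Below c_12: {c_3, c_13, c_1}.
Intersection: {c_13, c_1} — 2.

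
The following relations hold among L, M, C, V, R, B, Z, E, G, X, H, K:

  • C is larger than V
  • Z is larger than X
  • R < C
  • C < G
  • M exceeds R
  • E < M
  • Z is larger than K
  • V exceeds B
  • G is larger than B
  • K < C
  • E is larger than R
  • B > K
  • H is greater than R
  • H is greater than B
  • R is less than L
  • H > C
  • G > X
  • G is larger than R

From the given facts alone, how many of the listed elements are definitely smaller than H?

5

From H the given relations immediately reach B, R, C.
From those, K, V — 5 in total.
No other element is forced below H by the given relations, so the count is 5.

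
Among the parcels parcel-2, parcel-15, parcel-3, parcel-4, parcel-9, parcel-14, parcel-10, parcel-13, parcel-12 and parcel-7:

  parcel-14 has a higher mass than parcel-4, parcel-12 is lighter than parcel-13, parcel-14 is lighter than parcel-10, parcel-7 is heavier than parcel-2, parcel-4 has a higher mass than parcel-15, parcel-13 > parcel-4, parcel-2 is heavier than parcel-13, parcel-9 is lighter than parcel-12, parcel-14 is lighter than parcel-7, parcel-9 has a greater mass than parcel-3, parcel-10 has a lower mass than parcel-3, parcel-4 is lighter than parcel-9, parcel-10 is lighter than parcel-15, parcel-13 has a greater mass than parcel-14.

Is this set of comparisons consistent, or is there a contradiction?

inconsistent

Chaining the given relations yields parcel-15 < parcel-4 < parcel-14 < parcel-10, so parcel-15 < parcel-10. But one relation states parcel-10 < parcel-15. These cannot both hold.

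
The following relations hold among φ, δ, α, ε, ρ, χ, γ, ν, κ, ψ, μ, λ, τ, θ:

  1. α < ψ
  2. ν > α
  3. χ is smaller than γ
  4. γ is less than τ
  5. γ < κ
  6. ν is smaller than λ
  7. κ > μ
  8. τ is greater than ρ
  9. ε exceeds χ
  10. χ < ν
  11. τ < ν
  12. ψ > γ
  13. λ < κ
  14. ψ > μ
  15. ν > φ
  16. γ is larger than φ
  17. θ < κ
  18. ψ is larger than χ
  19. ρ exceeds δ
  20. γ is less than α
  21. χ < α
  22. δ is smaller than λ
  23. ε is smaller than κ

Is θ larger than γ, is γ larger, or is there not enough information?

Following every chain through γ: above γ we get τ, α, ν, ψ, λ, κ; below γ we get φ, χ.
θ is not reached, and no chain runs the other way from θ to γ.
So the given relations leave the order of γ and θ undetermined.

undetermined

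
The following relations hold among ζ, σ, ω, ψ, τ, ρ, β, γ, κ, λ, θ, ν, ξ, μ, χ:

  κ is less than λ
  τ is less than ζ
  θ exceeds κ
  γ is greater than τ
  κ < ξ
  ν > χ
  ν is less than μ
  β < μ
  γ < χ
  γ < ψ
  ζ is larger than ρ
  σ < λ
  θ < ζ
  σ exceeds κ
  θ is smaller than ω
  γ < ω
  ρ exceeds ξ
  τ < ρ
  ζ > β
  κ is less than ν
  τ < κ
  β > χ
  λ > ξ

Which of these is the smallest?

τ

Chaining upward from τ: directly above it, κ, ρ, γ, ζ; then ξ, σ, λ, ψ, χ, θ, ν, ω; then β, μ.
That covers every other element, and nothing is given below τ, so τ is the smallest.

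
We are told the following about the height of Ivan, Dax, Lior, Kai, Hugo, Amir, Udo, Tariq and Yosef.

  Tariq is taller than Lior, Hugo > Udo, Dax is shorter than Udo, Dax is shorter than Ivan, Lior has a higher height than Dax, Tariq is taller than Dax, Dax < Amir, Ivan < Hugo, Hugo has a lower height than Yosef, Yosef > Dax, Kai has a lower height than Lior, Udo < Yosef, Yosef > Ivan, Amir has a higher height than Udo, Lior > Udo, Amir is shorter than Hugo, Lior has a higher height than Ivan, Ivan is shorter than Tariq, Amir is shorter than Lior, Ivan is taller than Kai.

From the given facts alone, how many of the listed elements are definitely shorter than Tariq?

The elements the relations force below Tariq are Dax, Udo, Amir, Kai, Ivan, Lior — no chain reaches any other.
That is 6.

6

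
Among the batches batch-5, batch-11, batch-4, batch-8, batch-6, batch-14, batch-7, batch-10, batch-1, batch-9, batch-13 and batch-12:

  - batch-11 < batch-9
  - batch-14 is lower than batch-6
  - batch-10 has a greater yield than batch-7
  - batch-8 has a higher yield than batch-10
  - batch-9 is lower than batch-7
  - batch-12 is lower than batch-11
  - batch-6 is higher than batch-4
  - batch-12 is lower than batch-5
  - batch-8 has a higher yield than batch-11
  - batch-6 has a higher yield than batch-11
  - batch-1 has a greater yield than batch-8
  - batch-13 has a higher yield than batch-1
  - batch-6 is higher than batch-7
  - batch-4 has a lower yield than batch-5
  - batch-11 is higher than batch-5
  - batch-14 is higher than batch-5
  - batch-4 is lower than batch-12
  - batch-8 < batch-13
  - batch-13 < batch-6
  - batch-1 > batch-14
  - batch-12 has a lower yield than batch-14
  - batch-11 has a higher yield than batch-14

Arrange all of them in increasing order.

batch-4 < batch-12 < batch-5 < batch-14 < batch-11 < batch-9 < batch-7 < batch-10 < batch-8 < batch-1 < batch-13 < batch-6

The consecutive links are each given: batch-4 < batch-12; batch-12 < batch-5; batch-5 < batch-14; batch-14 < batch-11; batch-11 < batch-9; batch-9 < batch-7; batch-7 < batch-10; batch-10 < batch-8; batch-8 < batch-1; batch-1 < batch-13; batch-13 < batch-6.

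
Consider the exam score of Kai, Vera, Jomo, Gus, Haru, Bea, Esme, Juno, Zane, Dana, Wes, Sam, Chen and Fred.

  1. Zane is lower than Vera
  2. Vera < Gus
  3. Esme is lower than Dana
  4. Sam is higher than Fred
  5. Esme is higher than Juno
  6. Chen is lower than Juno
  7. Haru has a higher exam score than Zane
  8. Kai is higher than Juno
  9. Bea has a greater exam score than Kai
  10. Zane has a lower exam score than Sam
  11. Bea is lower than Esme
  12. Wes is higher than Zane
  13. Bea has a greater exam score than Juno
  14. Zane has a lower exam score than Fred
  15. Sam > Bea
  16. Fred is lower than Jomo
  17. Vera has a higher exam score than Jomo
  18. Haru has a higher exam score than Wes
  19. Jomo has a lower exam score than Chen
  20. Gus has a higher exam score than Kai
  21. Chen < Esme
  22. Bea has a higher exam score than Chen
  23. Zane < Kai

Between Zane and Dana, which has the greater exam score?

Dana

Zane < Fred and Fred < Jomo give Zane < Jomo.
With Jomo < Chen: Zane < Fred < Jomo < Chen.
Then Chen < Juno extends the chain to Juno.
Then Juno < Kai extends the chain to Kai.
Then Kai < Bea extends the chain to Bea.
Then Bea < Esme extends the chain to Esme.
With Esme < Dana: Zane < Fred < Jomo < Chen < Juno < Kai < Bea < Esme < Dana.
So Zane < Dana; Dana is the higher of the two.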